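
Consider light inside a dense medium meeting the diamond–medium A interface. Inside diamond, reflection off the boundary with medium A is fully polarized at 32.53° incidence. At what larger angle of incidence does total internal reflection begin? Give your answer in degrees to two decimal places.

n₂/n₁ = tan 32.53° = 0.6378; the critical angle satisfies sin θ_c = n₂/n₁.
θ_c = arcsin(0.6378) = 39.63°.

θ_c ≈ 39.63°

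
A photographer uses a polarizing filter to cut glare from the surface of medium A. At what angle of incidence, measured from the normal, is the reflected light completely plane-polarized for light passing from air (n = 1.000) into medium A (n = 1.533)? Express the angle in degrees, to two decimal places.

θ_B ≈ 56.88°

The reflected p-component vanishes when tan θ_B = n₂/n₁.
tan θ_B = n₂/n₁ = 1.533/1.000 = 1.5330. Taking the arctangent, θ_B = 56.88°.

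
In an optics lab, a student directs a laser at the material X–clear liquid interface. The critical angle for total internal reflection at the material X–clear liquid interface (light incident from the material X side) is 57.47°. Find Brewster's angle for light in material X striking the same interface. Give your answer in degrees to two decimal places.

θ_B ≈ 40.13°

sin θ_c = n₂/n₁, so n₂/n₁ = sin 57.47° = 0.8431.
Brewster: tan θ_B = n₂/n₁ = 0.8431.
θ_B = arctan(0.8431) = 40.13°.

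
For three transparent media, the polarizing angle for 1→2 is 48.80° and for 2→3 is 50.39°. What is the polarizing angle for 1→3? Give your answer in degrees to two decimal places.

θ_B ≈ 54.08°

n₂/n₁ = tan 48.80° = 1.1423 and n₃/n₂ = tan 50.39° = 1.2084.
Multiplying, n₃/n₁ = 1.1423 × 1.2084 = 1.3803, and θ_B(1→3) = arctan 1.3803 = 54.08°.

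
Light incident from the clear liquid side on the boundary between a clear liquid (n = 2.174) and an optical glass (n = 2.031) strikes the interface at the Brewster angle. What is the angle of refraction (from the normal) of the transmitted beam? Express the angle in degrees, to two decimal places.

θ_t ≈ 46.95°

θ_B = arctan(n₂/n₁) = arctan(2.031/2.174) = 43.05°.
Since θ_B + θ_t = 90° at Brewster incidence, θ_t = 90° − 43.05° = 46.95°.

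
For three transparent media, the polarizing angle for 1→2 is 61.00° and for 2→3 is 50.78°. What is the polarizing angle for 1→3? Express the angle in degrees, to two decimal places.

Each Brewster angle gives a ratio: n₂/n₁ = tan 61.00° = 1.8040, n₃/n₂ = tan 50.78° = 1.2252.
n₃/n₁ = 2.2104. Then tan θ_B(1→3) = n₃/n₁, so θ_B(1→3) = arctan(2.2104) = 65.66°.

θ_B ≈ 65.66°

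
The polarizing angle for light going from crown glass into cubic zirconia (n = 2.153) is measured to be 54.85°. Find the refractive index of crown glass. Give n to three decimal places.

n ≈ 1.516

Brewster's law: tan θ_B = n₂/n₁ (light incident in crown glass, refracted into cubic zirconia).
n₁ = n₂ / tan θ_B = 2.153 / tan 54.85° = 1.516.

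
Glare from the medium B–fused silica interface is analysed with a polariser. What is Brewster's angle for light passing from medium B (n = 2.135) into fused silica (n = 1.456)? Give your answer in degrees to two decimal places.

θ_B ≈ 34.29°

Here n₂/n₁ = 1.456/2.135 = 0.6820, and Brewster's law gives tan θ_B = n₂/n₁.
So θ_B = arctan 0.6820 = 34.29°.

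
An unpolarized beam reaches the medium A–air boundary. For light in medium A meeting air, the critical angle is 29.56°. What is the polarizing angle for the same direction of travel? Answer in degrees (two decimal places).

θ_B ≈ 26.26°

At the critical angle sin θ_c = n₂/n₁, giving n₂/n₁ = sin 29.56° = 0.4933.
Then tan θ_B = n₂/n₁ = 0.4933, so θ_B = arctan 0.4933 = 26.26°.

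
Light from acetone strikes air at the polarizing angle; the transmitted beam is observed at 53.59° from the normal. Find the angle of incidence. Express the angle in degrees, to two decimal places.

θ_B ≈ 36.41°

Since the reflected and refracted rays are at right angles at the polarizing angle, θ_B + θ_t = 90°.
θ_B = 90° − 53.59° = 36.41°.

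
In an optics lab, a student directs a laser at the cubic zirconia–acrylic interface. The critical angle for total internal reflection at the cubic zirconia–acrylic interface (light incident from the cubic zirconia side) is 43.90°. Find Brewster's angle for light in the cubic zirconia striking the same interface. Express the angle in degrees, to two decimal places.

sin θ_c = n₂/n₁, so n₂/n₁ = sin 43.90° = 0.6934.
Brewster: tan θ_B = n₂/n₁ = 0.6934.
θ_B = arctan(0.6934) = 34.74°.

θ_B ≈ 34.74°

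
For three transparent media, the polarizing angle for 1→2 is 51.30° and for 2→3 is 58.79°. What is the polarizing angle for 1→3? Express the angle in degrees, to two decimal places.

θ_B ≈ 64.11°

n₂/n₁ = tan 51.30° = 1.2482 and n₃/n₂ = tan 58.79° = 1.6505.
So n₃/n₁ = (n₂/n₁)(n₃/n₂) = 1.2482 × 1.6505 = 2.0602.
θ_B(1→3) = arctan(2.0602) = 64.11°.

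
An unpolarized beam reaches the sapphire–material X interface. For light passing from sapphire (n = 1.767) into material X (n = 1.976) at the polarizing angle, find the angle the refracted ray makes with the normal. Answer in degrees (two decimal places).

θ_t ≈ 41.80°

First find Brewster's angle: tan θ_B = 1.976/1.767 = 1.1183, giving θ_B = 48.20°.
The refracted ray is perpendicular to the reflected ray, so θ_t = 90° − θ_B = 41.80°.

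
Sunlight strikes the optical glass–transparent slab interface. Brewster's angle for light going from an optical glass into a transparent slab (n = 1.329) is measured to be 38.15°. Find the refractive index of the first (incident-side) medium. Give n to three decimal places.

n ≈ 1.692

Full polarization of the reflected beam means tan θ_B = n₂/n₁, where n₁ is the incident medium (an optical glass).
n₁ = n₂ / tan θ_B = 1.329 / tan 38.15° = 1.692.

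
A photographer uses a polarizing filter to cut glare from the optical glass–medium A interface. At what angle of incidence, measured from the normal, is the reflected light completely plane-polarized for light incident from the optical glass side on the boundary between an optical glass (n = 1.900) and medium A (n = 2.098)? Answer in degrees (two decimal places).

θ_B ≈ 47.84°

The reflected p-component vanishes when tan θ_B = n₂/n₁.
tan θ_B = n₂/n₁ = 2.098/1.900 = 1.1042.
θ_B = arctan(1.1042) = 47.84°.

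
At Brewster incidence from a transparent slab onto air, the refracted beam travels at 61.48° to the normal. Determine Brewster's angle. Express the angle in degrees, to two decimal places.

θ_B ≈ 28.52°

Brewster's condition makes the reflected and refracted beams perpendicular: θ_B + θ_t = 90°.
So θ_B = 90° − θ_t = 90° − 61.48° = 28.52°.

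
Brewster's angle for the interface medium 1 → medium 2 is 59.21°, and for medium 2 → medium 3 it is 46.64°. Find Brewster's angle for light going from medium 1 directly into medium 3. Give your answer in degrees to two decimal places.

n₂/n₁ = tan 59.21° = 1.6782 and n₃/n₂ = tan 46.64° = 1.0590.
So n₃/n₁ = (n₂/n₁)(n₃/n₂) = 1.6782 × 1.0590 = 1.7771.
θ_B(1→3) = arctan(1.7771) = 60.63°.

θ_B ≈ 60.63°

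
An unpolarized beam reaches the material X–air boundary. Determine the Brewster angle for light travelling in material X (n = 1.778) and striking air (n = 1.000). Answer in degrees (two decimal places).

The reflected p-component vanishes when tan θ_B = n₂/n₁.
Here n₂/n₁ = 1.000/1.778 = 0.5624, and Brewster's law gives tan θ_B = n₂/n₁.
So θ_B = arctan 0.5624 = 29.35°.

θ_B ≈ 29.35°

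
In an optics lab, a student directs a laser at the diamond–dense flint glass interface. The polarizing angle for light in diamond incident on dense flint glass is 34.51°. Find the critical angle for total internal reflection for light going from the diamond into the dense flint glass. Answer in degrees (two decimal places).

tan θ_B = n₂/n₁ = tan 34.51° = 0.6875.
Total internal reflection: sin θ_c = n₂/n₁ = 0.6875.
θ_c = arcsin(0.6875) = 43.44°.

θ_c ≈ 43.44°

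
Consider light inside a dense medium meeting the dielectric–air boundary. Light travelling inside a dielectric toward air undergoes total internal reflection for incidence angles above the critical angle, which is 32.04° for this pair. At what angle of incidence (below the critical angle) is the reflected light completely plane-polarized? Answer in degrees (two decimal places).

θ_B ≈ 27.95°

sin θ_c = n₂/n₁, so n₂/n₁ = sin 32.04° = 0.5305.
Brewster: tan θ_B = n₂/n₁ = 0.5305.
θ_B = arctan(0.5305) = 27.95°.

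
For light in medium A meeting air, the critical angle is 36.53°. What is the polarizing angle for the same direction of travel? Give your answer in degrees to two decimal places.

θ_B ≈ 30.76°

sin θ_c = n₂/n₁, so n₂/n₁ = sin 36.53° = 0.5952.
Brewster: tan θ_B = n₂/n₁ = 0.5952.
θ_B = arctan(0.5952) = 30.76°.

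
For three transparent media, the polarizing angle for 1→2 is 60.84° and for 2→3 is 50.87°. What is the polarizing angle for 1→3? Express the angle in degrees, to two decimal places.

n₂/n₁ = tan 60.84° = 1.7922 and n₃/n₂ = tan 50.87° = 1.2292.
n₃/n₁ = 2.2030. Then tan θ_B(1→3) = n₃/n₁, so θ_B(1→3) = arctan(2.2030) = 65.59°.

θ_B ≈ 65.59°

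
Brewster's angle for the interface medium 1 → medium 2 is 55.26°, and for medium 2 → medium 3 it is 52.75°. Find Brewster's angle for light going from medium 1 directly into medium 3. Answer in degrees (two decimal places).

Each Brewster angle gives a ratio: n₂/n₁ = tan 55.26° = 1.4420, n₃/n₂ = tan 52.75° = 1.3151.
So n₃/n₁ = (n₂/n₁)(n₃/n₂) = 1.4420 × 1.3151 = 1.8964.
θ_B(1→3) = arctan(1.8964) = 62.20°.

θ_B ≈ 62.20°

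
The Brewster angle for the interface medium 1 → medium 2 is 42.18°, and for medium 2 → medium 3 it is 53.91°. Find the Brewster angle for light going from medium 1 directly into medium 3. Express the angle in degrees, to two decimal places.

tan θ_B(1→2) = n₂/n₁ = tan 42.18° = 0.9061.
tan θ_B(2→3) = n₃/n₂ = tan 53.91° = 1.3718.
Multiplying, n₃/n₁ = 0.9061 × 1.3718 = 1.2430, and θ_B(1→3) = arctan 1.2430 = 51.18°.

θ_B ≈ 51.18°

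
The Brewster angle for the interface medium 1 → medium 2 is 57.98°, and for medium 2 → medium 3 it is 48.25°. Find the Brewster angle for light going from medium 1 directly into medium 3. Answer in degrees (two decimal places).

tan θ_B(1→2) = n₂/n₁ = tan 57.98° = 1.5991.
tan θ_B(2→3) = n₃/n₂ = tan 48.25° = 1.1204.
So n₃/n₁ = (n₂/n₁)(n₃/n₂) = 1.5991 × 1.1204 = 1.7916.
θ_B(1→3) = arctan(1.7916) = 60.83°.

θ_B ≈ 60.83°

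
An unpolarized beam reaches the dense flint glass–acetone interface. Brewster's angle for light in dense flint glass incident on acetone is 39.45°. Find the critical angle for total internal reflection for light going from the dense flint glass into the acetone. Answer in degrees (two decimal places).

n₂/n₁ = tan 39.45° = 0.8229; the critical angle satisfies sin θ_c = n₂/n₁.
θ_c = arcsin(0.8229) = 55.37°.

θ_c ≈ 55.37°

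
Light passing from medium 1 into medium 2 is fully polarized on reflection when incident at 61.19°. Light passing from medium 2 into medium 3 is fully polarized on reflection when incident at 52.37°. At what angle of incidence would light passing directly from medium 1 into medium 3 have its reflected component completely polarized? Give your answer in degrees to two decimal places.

tan θ_B(1→2) = n₂/n₁ = tan 61.19° = 1.8182.
tan θ_B(2→3) = n₃/n₂ = tan 52.37° = 1.2971.
So n₃/n₁ = (n₂/n₁)(n₃/n₂) = 1.8182 × 1.2971 = 2.3585.
θ_B(1→3) = arctan(2.3585) = 67.02°.

θ_B ≈ 67.02°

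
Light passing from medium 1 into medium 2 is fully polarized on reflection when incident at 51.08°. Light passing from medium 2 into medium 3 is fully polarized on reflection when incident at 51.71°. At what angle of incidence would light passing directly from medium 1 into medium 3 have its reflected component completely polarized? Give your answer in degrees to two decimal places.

tan θ_B(1→2) = n₂/n₁ = tan 51.08° = 1.2384.
tan θ_B(2→3) = n₃/n₂ = tan 51.71° = 1.2667.
n₃/n₁ = 1.5687. Then tan θ_B(1→3) = n₃/n₁, so θ_B(1→3) = arctan(1.5687) = 57.48°.

θ_B ≈ 57.48°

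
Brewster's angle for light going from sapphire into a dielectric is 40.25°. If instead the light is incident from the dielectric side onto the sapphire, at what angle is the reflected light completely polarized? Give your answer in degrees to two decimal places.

θ_B' ≈ 49.75°

Reversing the direction swaps n₁ and n₂, so tan θ_B' = 1/tan θ_B and θ_B' = 90° − θ_B.
Hence θ_B' = 90° − 40.25° = 49.75°.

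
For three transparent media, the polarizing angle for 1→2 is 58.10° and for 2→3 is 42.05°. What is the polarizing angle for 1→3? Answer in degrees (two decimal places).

θ_B ≈ 55.39°

Each Brewster angle gives a ratio: n₂/n₁ = tan 58.10° = 1.6066, n₃/n₂ = tan 42.05° = 0.9020.
Multiplying, n₃/n₁ = 1.6066 × 0.9020 = 1.4491, and θ_B(1→3) = arctan 1.4491 = 55.39°.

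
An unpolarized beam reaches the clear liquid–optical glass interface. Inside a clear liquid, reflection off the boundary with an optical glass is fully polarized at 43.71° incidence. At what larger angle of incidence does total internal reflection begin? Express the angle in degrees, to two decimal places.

n₂/n₁ = tan 43.71° = 0.9560; the critical angle satisfies sin θ_c = n₂/n₁.
θ_c = arcsin(0.9560) = 72.93°.

θ_c ≈ 72.93°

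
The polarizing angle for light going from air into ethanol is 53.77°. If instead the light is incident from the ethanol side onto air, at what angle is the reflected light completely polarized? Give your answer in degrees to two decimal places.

The two Brewster angles are complementary: θ_B' = 90° − θ_B = 90° − 53.77° = 36.23°.

θ_B' ≈ 36.23°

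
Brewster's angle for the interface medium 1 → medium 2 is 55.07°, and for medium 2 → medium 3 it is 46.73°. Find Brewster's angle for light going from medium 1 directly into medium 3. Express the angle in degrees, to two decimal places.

θ_B ≈ 56.68°

n₂/n₁ = tan 55.07° = 1.4319 and n₃/n₂ = tan 46.73° = 1.0623.
Multiplying, n₃/n₁ = 1.4319 × 1.0623 = 1.5211, and θ_B(1→3) = arctan 1.5211 = 56.68°.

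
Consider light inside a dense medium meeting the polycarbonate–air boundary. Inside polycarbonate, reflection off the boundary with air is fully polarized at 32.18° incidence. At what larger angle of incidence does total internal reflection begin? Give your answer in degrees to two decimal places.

θ_c ≈ 38.99°

From Brewster, n₂/n₁ = tan θ_B = tan 32.18° = 0.6292.
Then sin θ_c = n₂/n₁ = 0.6292, so θ_c = arcsin 0.6292 = 38.99°.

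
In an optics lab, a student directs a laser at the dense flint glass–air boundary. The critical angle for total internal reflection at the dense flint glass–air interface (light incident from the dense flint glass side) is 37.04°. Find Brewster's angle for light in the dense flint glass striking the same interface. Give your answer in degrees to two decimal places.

θ_B ≈ 31.06°

n₂/n₁ = sin θ_c = sin 37.04° = 0.6024.
tan θ_B equals the same ratio, so θ_B = arctan(0.6024) = 31.06°.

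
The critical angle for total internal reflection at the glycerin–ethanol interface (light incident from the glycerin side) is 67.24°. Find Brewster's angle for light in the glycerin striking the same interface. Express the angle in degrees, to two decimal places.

θ_B ≈ 42.68°

n₂/n₁ = sin θ_c = sin 67.24° = 0.9221.
tan θ_B equals the same ratio, so θ_B = arctan(0.9221) = 42.68°.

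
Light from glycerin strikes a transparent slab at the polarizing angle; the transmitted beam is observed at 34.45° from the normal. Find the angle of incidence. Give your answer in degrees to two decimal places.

At Brewster's angle the reflected and refracted rays are perpendicular, so θ_B + θ_t = 90°.
So θ_B = 90° − θ_t = 90° − 34.45° = 55.55°.

θ_B ≈ 55.55°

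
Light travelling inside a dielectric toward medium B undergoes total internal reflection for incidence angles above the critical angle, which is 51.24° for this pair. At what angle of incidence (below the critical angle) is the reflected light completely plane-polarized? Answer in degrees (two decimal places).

At the critical angle sin θ_c = n₂/n₁, giving n₂/n₁ = sin 51.24° = 0.7798.
Then tan θ_B = n₂/n₁ = 0.7798, so θ_B = arctan 0.7798 = 37.95°.

θ_B ≈ 37.95°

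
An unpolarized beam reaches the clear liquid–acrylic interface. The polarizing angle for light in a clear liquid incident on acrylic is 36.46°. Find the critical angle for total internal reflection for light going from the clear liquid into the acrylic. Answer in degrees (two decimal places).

θ_c ≈ 47.64°

From Brewster, n₂/n₁ = tan θ_B = tan 36.46° = 0.7389.
Then sin θ_c = n₂/n₁ = 0.7389, so θ_c = arcsin 0.7389 = 47.64°.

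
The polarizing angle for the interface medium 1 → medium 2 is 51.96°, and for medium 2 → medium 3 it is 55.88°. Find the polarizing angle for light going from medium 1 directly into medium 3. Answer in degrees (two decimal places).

n₂/n₁ = tan 51.96° = 1.2781 and n₃/n₂ = tan 55.88° = 1.4759.
n₃/n₁ = 1.8863. Then tan θ_B(1→3) = n₃/n₁, so θ_B(1→3) = arctan(1.8863) = 62.07°.

θ_B ≈ 62.07°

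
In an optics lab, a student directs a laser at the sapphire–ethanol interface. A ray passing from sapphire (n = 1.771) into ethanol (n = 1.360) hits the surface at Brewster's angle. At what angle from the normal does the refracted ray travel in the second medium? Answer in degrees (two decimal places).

θ_B = arctan(n₂/n₁) = arctan(1.360/1.771) = 37.52°.
The refracted ray is perpendicular to the reflected ray, so θ_t = 90° − θ_B = 52.48°.

θ_t ≈ 52.48°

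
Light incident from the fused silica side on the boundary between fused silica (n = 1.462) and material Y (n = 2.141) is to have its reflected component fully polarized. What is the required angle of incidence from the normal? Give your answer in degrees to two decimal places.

Here n₂/n₁ = 2.141/1.462 = 1.4644, and Brewster's law gives tan θ_B = n₂/n₁.
θ_B = arctan(1.4644) = 55.67°.

θ_B ≈ 55.67°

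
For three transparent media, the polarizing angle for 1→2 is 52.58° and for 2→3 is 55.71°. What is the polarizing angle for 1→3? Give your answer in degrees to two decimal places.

Each Brewster angle gives a ratio: n₂/n₁ = tan 52.58° = 1.3070, n₃/n₂ = tan 55.71° = 1.4665.
n₃/n₁ = 1.9167. Then tan θ_B(1→3) = n₃/n₁, so θ_B(1→3) = arctan(1.9167) = 62.45°.

θ_B ≈ 62.45°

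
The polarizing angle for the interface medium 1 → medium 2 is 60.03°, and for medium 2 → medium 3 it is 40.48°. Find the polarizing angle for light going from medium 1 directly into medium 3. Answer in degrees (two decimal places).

θ_B ≈ 55.96°

n₂/n₁ = tan 60.03° = 1.7341 and n₃/n₂ = tan 40.48° = 0.8535.
n₃/n₁ = 1.4801. Then tan θ_B(1→3) = n₃/n₁, so θ_B(1→3) = arctan(1.4801) = 55.96°.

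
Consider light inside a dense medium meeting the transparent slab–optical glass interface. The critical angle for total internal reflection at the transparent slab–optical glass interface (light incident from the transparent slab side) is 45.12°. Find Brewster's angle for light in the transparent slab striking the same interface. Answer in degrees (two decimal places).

n₂/n₁ = sin θ_c = sin 45.12° = 0.7086.
tan θ_B equals the same ratio, so θ_B = arctan(0.7086) = 35.32°.

θ_B ≈ 35.32°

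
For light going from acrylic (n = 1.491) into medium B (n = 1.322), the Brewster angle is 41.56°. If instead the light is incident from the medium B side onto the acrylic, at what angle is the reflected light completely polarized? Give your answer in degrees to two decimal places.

The two Brewster angles are complementary: θ_B' = 90° − θ_B = 90° − 41.56° = 48.44°.

θ_B' ≈ 48.44°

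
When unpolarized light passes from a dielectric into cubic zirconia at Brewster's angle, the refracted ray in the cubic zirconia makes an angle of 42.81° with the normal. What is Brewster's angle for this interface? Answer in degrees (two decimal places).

θ_B ≈ 47.19°

Brewster's condition makes the reflected and refracted beams perpendicular: θ_B + θ_t = 90°.
θ_B = 90° − 42.81° = 47.19°.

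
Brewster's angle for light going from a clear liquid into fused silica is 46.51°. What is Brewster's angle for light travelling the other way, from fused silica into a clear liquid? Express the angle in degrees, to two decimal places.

Reversing the direction swaps n₁ and n₂, so tan θ_B' = 1/tan θ_B and θ_B' = 90° − θ_B.
Hence θ_B' = 90° − 46.51° = 43.49°.

θ_B' ≈ 43.49°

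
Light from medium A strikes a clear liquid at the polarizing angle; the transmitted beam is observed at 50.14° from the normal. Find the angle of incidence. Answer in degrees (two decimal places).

Brewster's condition makes the reflected and refracted beams perpendicular: θ_B + θ_t = 90°.
θ_B = 90° − 50.14° = 39.86°.

θ_B ≈ 39.86°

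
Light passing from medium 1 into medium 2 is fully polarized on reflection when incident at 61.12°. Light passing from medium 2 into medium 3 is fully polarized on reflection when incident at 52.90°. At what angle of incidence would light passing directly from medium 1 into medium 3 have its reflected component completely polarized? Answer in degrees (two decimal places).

θ_B ≈ 67.36°

tan θ_B(1→2) = n₂/n₁ = tan 61.12° = 1.8130.
tan θ_B(2→3) = n₃/n₂ = tan 52.90° = 1.3222.
So n₃/n₁ = (n₂/n₁)(n₃/n₂) = 1.8130 × 1.3222 = 2.3972.
θ_B(1→3) = arctan(2.3972) = 67.36°.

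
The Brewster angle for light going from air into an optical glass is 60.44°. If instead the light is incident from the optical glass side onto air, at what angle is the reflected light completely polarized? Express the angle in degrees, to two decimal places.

The two Brewster angles are complementary: θ_B' = 90° − θ_B = 90° − 60.44° = 29.56°.

θ_B' ≈ 29.56°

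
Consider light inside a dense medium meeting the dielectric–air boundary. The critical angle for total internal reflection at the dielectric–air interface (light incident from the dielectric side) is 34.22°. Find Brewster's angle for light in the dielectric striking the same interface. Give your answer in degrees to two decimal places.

sin θ_c = n₂/n₁, so n₂/n₁ = sin 34.22° = 0.5624.
Brewster: tan θ_B = n₂/n₁ = 0.5624.
θ_B = arctan(0.5624) = 29.35°.

θ_B ≈ 29.35°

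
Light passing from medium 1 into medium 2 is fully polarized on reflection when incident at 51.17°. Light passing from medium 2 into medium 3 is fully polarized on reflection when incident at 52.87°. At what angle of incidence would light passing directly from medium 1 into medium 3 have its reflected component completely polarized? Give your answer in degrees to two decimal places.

θ_B ≈ 58.64°

n₂/n₁ = tan 51.17° = 1.2424 and n₃/n₂ = tan 52.87° = 1.3208.
n₃/n₁ = 1.6410. Then tan θ_B(1→3) = n₃/n₁, so θ_B(1→3) = arctan(1.6410) = 58.64°.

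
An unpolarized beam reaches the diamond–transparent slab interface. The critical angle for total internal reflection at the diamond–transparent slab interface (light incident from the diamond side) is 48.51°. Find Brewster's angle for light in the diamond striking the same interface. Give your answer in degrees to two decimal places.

n₂/n₁ = sin θ_c = sin 48.51° = 0.7491.
tan θ_B equals the same ratio, so θ_B = arctan(0.7491) = 36.84°.

θ_B ≈ 36.84°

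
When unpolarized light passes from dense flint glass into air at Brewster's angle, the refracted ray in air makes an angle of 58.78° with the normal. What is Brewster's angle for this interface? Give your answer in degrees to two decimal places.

θ_B ≈ 31.22°

At Brewster's angle the reflected and refracted rays are perpendicular, so θ_B + θ_t = 90°.
θ_B = 90° − 58.78° = 31.22°.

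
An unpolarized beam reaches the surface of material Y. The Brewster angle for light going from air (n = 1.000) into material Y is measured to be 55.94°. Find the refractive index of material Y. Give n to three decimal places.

Brewster's law: tan θ_B = n₂/n₁ (light incident in air, refracted into material Y).
n₂ = n₁ tan θ_B = 1.000 × tan 55.94° = 1.479.

n ≈ 1.479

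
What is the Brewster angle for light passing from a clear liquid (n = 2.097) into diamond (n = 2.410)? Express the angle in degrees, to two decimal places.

Brewster's condition: tan θ_B = n₂/n₁ = 2.410/2.097 = 1.1493.
θ_B = arctan(1.1493) = 48.97°.

θ_B ≈ 48.97°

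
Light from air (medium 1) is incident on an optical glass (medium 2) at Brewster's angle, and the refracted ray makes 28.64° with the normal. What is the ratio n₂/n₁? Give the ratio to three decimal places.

θ_B + θ_t = 90°, so θ_B = 90° − 28.64° = 61.36°.
Then n₂/n₁ = tan θ_B = tan 61.36° = 1.831.

n₂/n₁ ≈ 1.831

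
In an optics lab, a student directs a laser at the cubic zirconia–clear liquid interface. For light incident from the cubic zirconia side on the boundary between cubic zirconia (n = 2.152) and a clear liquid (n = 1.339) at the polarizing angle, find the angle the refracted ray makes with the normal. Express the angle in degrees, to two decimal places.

θ_t ≈ 58.11°

First find Brewster's angle: tan θ_B = 1.339/2.152 = 0.6222, giving θ_B = 31.89°.
The refracted ray is perpendicular to the reflected ray, so θ_t = 90° − θ_B = 58.11°.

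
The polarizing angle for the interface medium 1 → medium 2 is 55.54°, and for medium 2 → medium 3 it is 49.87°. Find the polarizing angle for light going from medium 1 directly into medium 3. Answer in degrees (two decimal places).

θ_B ≈ 59.95°

tan θ_B(1→2) = n₂/n₁ = tan 55.54° = 1.4572.
tan θ_B(2→3) = n₃/n₂ = tan 49.87° = 1.1863.
n₃/n₁ = 1.7286. Then tan θ_B(1→3) = n₃/n₁, so θ_B(1→3) = arctan(1.7286) = 59.95°.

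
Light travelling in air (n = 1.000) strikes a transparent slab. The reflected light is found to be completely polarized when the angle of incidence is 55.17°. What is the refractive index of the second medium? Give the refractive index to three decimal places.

n ≈ 1.437

Brewster's law: tan θ_B = n₂/n₁ (light incident in air, refracted into a transparent slab).
n₂ = n₁ tan θ_B = 1.000 × tan 55.17° = 1.437.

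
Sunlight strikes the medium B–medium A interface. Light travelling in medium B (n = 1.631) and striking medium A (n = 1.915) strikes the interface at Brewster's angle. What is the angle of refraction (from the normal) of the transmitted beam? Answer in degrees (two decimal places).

θ_t ≈ 40.42°

First find Brewster's angle: tan θ_B = 1.915/1.631 = 1.1741, giving θ_B = 49.58°.
At Brewster's angle the reflected and refracted rays are perpendicular, so θ_t = 90° − θ_B = 90° − 49.58° = 40.42°.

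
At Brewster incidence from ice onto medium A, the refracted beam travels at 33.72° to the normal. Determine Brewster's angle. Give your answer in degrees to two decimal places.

θ_B ≈ 56.28°

At Brewster's angle the reflected and refracted rays are perpendicular, so θ_B + θ_t = 90°.
So θ_B = 90° − θ_t = 90° − 33.72° = 56.28°.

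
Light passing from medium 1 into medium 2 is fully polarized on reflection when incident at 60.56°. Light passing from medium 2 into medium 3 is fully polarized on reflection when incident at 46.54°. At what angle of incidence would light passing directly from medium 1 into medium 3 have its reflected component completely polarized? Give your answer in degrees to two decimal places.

tan θ_B(1→2) = n₂/n₁ = tan 60.56° = 1.7718.
tan θ_B(2→3) = n₃/n₂ = tan 46.54° = 1.0553.
So n₃/n₁ = (n₂/n₁)(n₃/n₂) = 1.7718 × 1.0553 = 1.8697.
θ_B(1→3) = arctan(1.8697) = 61.86°.

θ_B ≈ 61.86°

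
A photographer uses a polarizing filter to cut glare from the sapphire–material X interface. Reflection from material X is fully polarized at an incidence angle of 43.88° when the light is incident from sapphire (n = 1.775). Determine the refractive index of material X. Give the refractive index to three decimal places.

n ≈ 1.707

Full polarization of the reflected beam means tan θ_B = n₂/n₁, where n₁ is the incident medium (sapphire).
n₂ = n₁ tan θ_B = 1.775 × tan 43.88° = 1.707.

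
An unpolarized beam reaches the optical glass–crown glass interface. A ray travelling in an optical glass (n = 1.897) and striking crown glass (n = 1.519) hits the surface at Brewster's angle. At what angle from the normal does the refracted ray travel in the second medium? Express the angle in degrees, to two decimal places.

θ_t ≈ 51.31°

tan θ_B = n₂/n₁ = 1.519/1.897 = 0.8007, so θ_B = 38.69°.
Since θ_B + θ_t = 90° at Brewster incidence, θ_t = 90° − 38.69° = 51.31°.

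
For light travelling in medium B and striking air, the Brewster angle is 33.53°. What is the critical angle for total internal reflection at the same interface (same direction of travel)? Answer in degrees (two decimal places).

θ_c ≈ 41.50°

n₂/n₁ = tan 33.53° = 0.6626; the critical angle satisfies sin θ_c = n₂/n₁.
θ_c = arcsin(0.6626) = 41.50°.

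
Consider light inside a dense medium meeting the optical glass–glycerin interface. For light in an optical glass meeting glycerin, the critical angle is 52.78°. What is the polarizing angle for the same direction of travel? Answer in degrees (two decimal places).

θ_B ≈ 38.53°

n₂/n₁ = sin θ_c = sin 52.78° = 0.7963.
tan θ_B equals the same ratio, so θ_B = arctan(0.7963) = 38.53°.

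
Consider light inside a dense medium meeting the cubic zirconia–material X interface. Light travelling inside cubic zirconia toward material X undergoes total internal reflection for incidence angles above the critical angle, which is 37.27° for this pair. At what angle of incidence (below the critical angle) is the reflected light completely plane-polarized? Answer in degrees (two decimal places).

θ_B ≈ 31.20°

sin θ_c = n₂/n₁, so n₂/n₁ = sin 37.27° = 0.6056.
Brewster: tan θ_B = n₂/n₁ = 0.6056.
θ_B = arctan(0.6056) = 31.20°.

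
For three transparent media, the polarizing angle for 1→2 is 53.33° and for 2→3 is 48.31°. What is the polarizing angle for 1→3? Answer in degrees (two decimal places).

θ_B ≈ 56.45°

tan θ_B(1→2) = n₂/n₁ = tan 53.33° = 1.3431.
tan θ_B(2→3) = n₃/n₂ = tan 48.31° = 1.1228.
Multiplying, n₃/n₁ = 1.3431 × 1.1228 = 1.5080, and θ_B(1→3) = arctan 1.5080 = 56.45°.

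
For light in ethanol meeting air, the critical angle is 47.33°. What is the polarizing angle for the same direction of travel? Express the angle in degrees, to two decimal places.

At the critical angle sin θ_c = n₂/n₁, giving n₂/n₁ = sin 47.33° = 0.7353.
Then tan θ_B = n₂/n₁ = 0.7353, so θ_B = arctan 0.7353 = 36.33°.

θ_B ≈ 36.33°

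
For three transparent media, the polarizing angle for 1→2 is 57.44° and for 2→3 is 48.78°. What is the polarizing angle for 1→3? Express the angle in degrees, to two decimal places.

θ_B ≈ 60.78°

tan θ_B(1→2) = n₂/n₁ = tan 57.44° = 1.5661.
tan θ_B(2→3) = n₃/n₂ = tan 48.78° = 1.1415.
So n₃/n₁ = (n₂/n₁)(n₃/n₂) = 1.5661 × 1.1415 = 1.7876.
θ_B(1→3) = arctan(1.7876) = 60.78°.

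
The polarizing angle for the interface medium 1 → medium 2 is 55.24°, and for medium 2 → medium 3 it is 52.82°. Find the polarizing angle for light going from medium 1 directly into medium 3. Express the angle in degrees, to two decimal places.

n₂/n₁ = tan 55.24° = 1.4410 and n₃/n₂ = tan 52.82° = 1.3184.
n₃/n₁ = 1.8998. Then tan θ_B(1→3) = n₃/n₁, so θ_B(1→3) = arctan(1.8998) = 62.24°.

θ_B ≈ 62.24°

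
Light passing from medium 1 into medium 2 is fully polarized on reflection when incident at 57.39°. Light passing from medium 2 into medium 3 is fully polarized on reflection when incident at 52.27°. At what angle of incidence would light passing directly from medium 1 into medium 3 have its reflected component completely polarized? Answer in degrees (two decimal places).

Each Brewster angle gives a ratio: n₂/n₁ = tan 57.39° = 1.5631, n₃/n₂ = tan 52.27° = 1.2924.
So n₃/n₁ = (n₂/n₁)(n₃/n₂) = 1.5631 × 1.2924 = 2.0202.
θ_B(1→3) = arctan(2.0202) = 63.66°.

θ_B ≈ 63.66°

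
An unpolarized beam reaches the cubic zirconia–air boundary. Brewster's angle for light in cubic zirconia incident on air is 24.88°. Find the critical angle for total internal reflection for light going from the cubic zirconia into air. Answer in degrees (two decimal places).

tan θ_B = n₂/n₁ = tan 24.88° = 0.4638.
Total internal reflection: sin θ_c = n₂/n₁ = 0.4638.
θ_c = arcsin(0.4638) = 27.63°.

θ_c ≈ 27.63°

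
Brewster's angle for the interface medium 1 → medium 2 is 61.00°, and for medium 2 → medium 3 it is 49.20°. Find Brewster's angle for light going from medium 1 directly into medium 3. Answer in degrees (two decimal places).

θ_B ≈ 64.43°

n₂/n₁ = tan 61.00° = 1.8040 and n₃/n₂ = tan 49.20° = 1.1585.
Multiplying, n₃/n₁ = 1.8040 × 1.1585 = 2.0900, and θ_B(1→3) = arctan 2.0900 = 64.43°.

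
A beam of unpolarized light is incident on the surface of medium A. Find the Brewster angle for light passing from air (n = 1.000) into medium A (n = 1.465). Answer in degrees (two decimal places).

tan θ_B = n₂/n₁ = 1.465/1.000 = 1.4650. Taking the arctangent, θ_B = 55.68°.

θ_B ≈ 55.68°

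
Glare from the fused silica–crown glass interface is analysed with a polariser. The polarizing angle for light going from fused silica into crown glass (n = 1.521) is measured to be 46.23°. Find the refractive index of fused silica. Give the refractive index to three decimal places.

Full polarization of the reflected beam means tan θ_B = n₂/n₁, where n₁ is the incident medium (fused silica).
n₁ = n₂ / tan θ_B = 1.521 / tan 46.23° = 1.457.

n ≈ 1.457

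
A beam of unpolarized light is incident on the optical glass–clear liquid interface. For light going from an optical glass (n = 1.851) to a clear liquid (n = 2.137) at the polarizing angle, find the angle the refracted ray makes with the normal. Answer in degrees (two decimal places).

θ_t ≈ 40.90°

tan θ_B = n₂/n₁ = 2.137/1.851 = 1.1545, so θ_B = 49.10°.
The refracted ray is perpendicular to the reflected ray, so θ_t = 90° − θ_B = 40.90°.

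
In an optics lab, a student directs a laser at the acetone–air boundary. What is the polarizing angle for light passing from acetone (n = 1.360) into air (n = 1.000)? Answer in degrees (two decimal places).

tan θ_B = n₂/n₁ = 1.000/1.360 = 0.7353.
So θ_B = arctan 0.7353 = 36.33°.

θ_B ≈ 36.33°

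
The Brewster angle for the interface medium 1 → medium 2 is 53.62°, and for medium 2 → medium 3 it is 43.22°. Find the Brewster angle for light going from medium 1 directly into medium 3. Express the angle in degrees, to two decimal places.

Each Brewster angle gives a ratio: n₂/n₁ = tan 53.62° = 1.3574, n₃/n₂ = tan 43.22° = 0.9397.
So n₃/n₁ = (n₂/n₁)(n₃/n₂) = 1.3574 × 0.9397 = 1.2755.
θ_B(1→3) = arctan(1.2755) = 51.90°.

θ_B ≈ 51.90°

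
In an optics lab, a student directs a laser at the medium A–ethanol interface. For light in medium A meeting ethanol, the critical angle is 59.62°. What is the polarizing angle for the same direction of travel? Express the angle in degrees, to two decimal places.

θ_B ≈ 40.78°

sin θ_c = n₂/n₁, so n₂/n₁ = sin 59.62° = 0.8627.
Brewster: tan θ_B = n₂/n₁ = 0.8627.
θ_B = arctan(0.8627) = 40.78°.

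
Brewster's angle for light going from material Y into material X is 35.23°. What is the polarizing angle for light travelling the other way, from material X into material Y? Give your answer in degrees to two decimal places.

The two Brewster angles are complementary: θ_B' = 90° − θ_B = 90° − 35.23° = 54.77°.

θ_B' ≈ 54.77°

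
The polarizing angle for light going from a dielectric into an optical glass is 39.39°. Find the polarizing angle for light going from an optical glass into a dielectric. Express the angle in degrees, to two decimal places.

θ_B' ≈ 50.61°

The two Brewster angles are complementary: θ_B' = 90° − θ_B = 90° − 39.39° = 50.61°.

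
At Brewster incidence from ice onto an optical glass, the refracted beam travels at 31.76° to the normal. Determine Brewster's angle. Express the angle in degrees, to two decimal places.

Brewster's condition makes the reflected and refracted beams perpendicular: θ_B + θ_t = 90°.
θ_B = 90° − 31.76° = 58.24°.

θ_B ≈ 58.24°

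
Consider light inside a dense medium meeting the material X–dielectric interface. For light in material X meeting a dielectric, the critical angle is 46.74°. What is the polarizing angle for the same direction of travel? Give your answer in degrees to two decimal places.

θ_B ≈ 36.06°

sin θ_c = n₂/n₁, so n₂/n₁ = sin 46.74° = 0.7283.
Brewster: tan θ_B = n₂/n₁ = 0.7283.
θ_B = arctan(0.7283) = 36.06°.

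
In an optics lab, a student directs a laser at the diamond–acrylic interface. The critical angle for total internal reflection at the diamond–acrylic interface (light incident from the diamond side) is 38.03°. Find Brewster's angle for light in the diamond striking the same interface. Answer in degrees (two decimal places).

θ_B ≈ 31.64°

sin θ_c = n₂/n₁, so n₂/n₁ = sin 38.03° = 0.6161.
Brewster: tan θ_B = n₂/n₁ = 0.6161.
θ_B = arctan(0.6161) = 31.64°.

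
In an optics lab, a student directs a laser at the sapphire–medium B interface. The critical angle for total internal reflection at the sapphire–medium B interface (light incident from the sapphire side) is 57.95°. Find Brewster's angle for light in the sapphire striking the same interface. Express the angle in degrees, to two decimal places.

n₂/n₁ = sin θ_c = sin 57.95° = 0.8476.
tan θ_B equals the same ratio, so θ_B = arctan(0.8476) = 40.28°.

θ_B ≈ 40.28°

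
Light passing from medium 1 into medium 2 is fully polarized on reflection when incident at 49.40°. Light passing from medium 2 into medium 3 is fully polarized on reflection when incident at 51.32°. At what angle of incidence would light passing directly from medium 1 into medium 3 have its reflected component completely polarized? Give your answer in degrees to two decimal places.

θ_B ≈ 55.54°

tan θ_B(1→2) = n₂/n₁ = tan 49.40° = 1.1667.
tan θ_B(2→3) = n₃/n₂ = tan 51.32° = 1.2491.
n₃/n₁ = 1.4573. Then tan θ_B(1→3) = n₃/n₁, so θ_B(1→3) = arctan(1.4573) = 55.54°.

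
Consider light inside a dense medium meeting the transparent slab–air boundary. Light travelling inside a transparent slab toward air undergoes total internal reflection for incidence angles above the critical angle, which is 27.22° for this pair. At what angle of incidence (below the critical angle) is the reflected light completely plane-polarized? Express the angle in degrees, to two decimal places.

θ_B ≈ 24.58°

At the critical angle sin θ_c = n₂/n₁, giving n₂/n₁ = sin 27.22° = 0.4574.
Then tan θ_B = n₂/n₁ = 0.4574, so θ_B = arctan 0.4574 = 24.58°.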